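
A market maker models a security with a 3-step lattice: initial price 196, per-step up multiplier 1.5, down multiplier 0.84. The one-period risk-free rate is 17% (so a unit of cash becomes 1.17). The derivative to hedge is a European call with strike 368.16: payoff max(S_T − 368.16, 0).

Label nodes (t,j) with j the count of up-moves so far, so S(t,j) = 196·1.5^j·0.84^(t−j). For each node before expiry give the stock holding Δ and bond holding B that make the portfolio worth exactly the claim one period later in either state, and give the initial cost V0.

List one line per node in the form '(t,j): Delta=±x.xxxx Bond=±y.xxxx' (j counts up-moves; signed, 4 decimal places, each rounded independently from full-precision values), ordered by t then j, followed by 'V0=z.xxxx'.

(0,0): Delta=0.4174 Bond=-58.3730
(1,0): Delta=0.0090 Bond=-1.0599
(1,1): Delta=0.6460 Bond=-135.5328
(2,0): Delta=0.0000 Bond=0.0000
(2,1): Delta=0.0140 Bond=-2.4802
(2,2): Delta=1.0000 Bond=-314.6667
V0=23.4279

Under the risk-neutral measure, an up-move has probability p* = (R−d)/(u−d) = 0.5000 and values discount at R = 1.17.
Terminal payoffs: V(3,0)=0.0000, V(3,1)=0.0000, V(3,2)=2.2800, V(3,3)=293.3400
(2,0): S=138.2976. Δ = (V_up−V_dn)/(S_up−S_dn) = (0.0000−0.0000)/(207.4464−116.1700) = 0.0000. V = [p*·0.0000 + (1−p*)·0.0000]/1.17 = 0.0000. B = V − Δ·S = 0.0000.
(2,1): S=246.9600. Δ = (V_up−V_dn)/(S_up−S_dn) = (2.2800−0.0000)/(370.4400−207.4464) = 0.0140. V = [p*·2.2800 + (1−p*)·0.0000]/1.17 = 0.9744. B = V − Δ·S = -2.4802.
(2,2): S=441.0000. Δ = (V_up−V_dn)/(S_up−S_dn) = (293.3400−2.2800)/(661.5000−370.4400) = 1.0000. V = [p*·293.3400 + (1−p*)·2.2800]/1.17 = 126.3333. B = V − Δ·S = -314.6667.
(1,0): S=164.6400. Δ = (V_up−V_dn)/(S_up−S_dn) = (0.9744−0.0000)/(246.9600−138.2976) = 0.0090. V = [p*·0.9744 + (1−p*)·0.0000]/1.17 = 0.4164. B = V − Δ·S = -1.0599.
(1,1): S=294.0000. Δ = (V_up−V_dn)/(S_up−S_dn) = (126.3333−0.9744)/(441.0000−246.9600) = 0.6460. V = [p*·126.3333 + (1−p*)·0.9744]/1.17 = 54.4050. B = V − Δ·S = -135.5328.
(0,0): S=196.0000. Δ = (V_up−V_dn)/(S_up−S_dn) = (54.4050−0.4164)/(294.0000−164.6400) = 0.4174. V = [p*·54.4050 + (1−p*)·0.4164]/1.17 = 23.4279. B = V − Δ·S = -58.3730.
Root portfolio cost Δ·196+B reproduces V0=23.4279.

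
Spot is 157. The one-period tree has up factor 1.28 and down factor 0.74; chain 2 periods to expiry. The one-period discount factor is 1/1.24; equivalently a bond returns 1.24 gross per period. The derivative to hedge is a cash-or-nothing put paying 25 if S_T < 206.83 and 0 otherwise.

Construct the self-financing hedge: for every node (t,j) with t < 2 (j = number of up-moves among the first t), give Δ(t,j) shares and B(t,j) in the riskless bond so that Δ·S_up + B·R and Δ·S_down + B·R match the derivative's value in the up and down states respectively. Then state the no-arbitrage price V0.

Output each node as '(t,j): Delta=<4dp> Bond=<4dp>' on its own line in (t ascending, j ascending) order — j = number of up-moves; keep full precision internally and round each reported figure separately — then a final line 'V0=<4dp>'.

(0,0): Delta=-0.2202 Bond=36.8897
(1,0): Delta=0.0000 Bond=20.1613
(1,1): Delta=-0.2304 Bond=47.7897
V0=2.3195

The replicating-portfolio and risk-neutral prices coincide; use p* = (1.24−0.74)/(1.28−0.74) = 0.9259 for the latter.
Terminal payoffs: V(2,0)=25.0000, V(2,1)=25.0000, V(2,2)=0.0000
(1,0): S=116.1800. Δ = (V_up−V_dn)/(S_up−S_dn) = (25.0000−25.0000)/(148.7104−85.9732) = 0.0000. V = [p*·25.0000 + (1−p*)·25.0000]/1.24 = 20.1613. B = V − Δ·S = 20.1613.
(1,1): S=200.9600. Δ = (V_up−V_dn)/(S_up−S_dn) = (0.0000−25.0000)/(257.2288−148.7104) = -0.2304. V = [p*·0.0000 + (1−p*)·25.0000]/1.24 = 1.4934. B = V − Δ·S = 47.7897.
(0,0): S=157.0000. Δ = (V_up−V_dn)/(S_up−S_dn) = (1.4934−20.1613)/(200.9600−116.1800) = -0.2202. V = [p*·1.4934 + (1−p*)·20.1613]/1.24 = 2.3195. B = V − Δ·S = 36.8897.
The time-0 hedge costs 2.3195, which is the no-arbitrage price.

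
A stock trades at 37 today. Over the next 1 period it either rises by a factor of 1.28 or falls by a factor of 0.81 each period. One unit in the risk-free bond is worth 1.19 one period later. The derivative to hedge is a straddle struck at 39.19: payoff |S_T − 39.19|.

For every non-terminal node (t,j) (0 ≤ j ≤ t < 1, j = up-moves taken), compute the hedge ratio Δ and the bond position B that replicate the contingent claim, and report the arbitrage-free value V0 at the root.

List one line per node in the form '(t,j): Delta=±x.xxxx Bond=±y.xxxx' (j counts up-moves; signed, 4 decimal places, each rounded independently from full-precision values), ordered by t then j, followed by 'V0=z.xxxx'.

(0,0): Delta=-0.0604 Bond=9.2685
V0=7.0345

The replicating-portfolio and risk-neutral prices coincide; use p* = (1.19−0.81)/(1.28−0.81) = 0.8085 for the latter.
Terminal values V(1,·): V(1,0)=9.2200, V(1,1)=8.1700
  t=0,j=0: stock 37.0000 → up 47.3600 (V=8.1700), down 29.9700 (V=9.2200). Price 7.0345; hedge Δ=-0.0604, bond B=9.2685.
Check: Δ(0,0)·S0 + B(0,0) = 7.0345 = V0.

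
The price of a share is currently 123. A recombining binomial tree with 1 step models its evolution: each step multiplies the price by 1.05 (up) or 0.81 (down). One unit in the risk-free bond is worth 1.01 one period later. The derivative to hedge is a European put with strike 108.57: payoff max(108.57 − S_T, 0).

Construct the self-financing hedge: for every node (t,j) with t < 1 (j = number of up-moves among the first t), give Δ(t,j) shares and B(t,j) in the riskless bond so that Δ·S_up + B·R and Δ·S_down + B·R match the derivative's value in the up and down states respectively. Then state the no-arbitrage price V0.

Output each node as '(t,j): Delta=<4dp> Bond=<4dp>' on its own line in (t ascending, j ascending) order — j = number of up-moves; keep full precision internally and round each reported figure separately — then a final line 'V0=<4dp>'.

(0,0): Delta=-0.3028 Bond=38.7252
V0=1.4752

No-arbitrage ⇒ martingale measure with p* = (R−d)/(u−d) = 0.8333.
Payoff layer (t=1): V(1,0)=8.9400, V(1,1)=0.0000
Node (0,0) S=123.0000: V=(p*·0.0000+(1−p*)·8.9400)/1.01=1.4752; Δ=(0.0000−8.9400)/(129.1500−99.6300)=-0.3028; B=V−Δ·S=38.7252
The time-0 hedge costs 1.4752, which is the no-arbitrage price.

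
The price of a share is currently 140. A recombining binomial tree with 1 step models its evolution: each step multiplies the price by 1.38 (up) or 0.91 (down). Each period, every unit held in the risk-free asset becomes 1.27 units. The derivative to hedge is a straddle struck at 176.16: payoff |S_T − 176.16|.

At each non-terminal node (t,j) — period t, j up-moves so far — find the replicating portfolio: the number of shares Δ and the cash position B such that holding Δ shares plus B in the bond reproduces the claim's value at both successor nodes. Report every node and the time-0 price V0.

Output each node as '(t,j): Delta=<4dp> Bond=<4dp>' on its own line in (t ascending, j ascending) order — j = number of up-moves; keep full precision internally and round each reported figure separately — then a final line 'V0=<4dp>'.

Since d<R<u, set p* = (R−d)/(u−d) = 0.7660; price each node as the discounted p*-expectation of its children.
At expiry t=1: V(1,0)=48.7600, V(1,1)=17.0400
(0,0): S=140.0000. Δ = (V_up−V_dn)/(S_up−S_dn) = (17.0400−48.7600)/(193.2000−127.4000) = -0.4821. V = [p*·17.0400 + (1−p*)·48.7600]/1.27 = 19.2629. B = V − Δ·S = 86.7522.
Each (Δ,B) replicates both successor values, so the strategy is self-financing and V0 is arbitrage-free.

(0,0): Delta=-0.4821 Bond=86.7522
V0=19.2629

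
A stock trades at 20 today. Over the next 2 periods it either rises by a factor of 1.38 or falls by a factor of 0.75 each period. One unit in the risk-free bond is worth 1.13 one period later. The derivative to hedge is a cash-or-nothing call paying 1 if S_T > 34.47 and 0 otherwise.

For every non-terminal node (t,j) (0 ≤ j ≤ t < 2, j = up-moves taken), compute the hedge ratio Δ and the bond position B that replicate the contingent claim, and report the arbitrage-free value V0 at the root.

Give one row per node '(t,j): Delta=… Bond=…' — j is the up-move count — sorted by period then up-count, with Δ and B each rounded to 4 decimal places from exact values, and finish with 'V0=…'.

The replicating-portfolio and risk-neutral prices coincide; use p* = (1.13−0.75)/(1.38−0.75) = 0.6032 for the latter.
Payoff layer (t=2): V(2,0)=0.0000, V(2,1)=0.0000, V(2,2)=1.0000
(1,0): S=15.0000. Δ = (V_up−V_dn)/(S_up−S_dn) = (0.0000−0.0000)/(20.7000−11.2500) = 0.0000. V = [p*·0.0000 + (1−p*)·0.0000]/1.13 = 0.0000. B = V − Δ·S = 0.0000.
(1,1): S=27.6000. Δ = (V_up−V_dn)/(S_up−S_dn) = (1.0000−0.0000)/(38.0880−20.7000) = 0.0575. V = [p*·1.0000 + (1−p*)·0.0000]/1.13 = 0.5338. B = V − Δ·S = -1.0535.
(0,0): S=20.0000. Δ = (V_up−V_dn)/(S_up−S_dn) = (0.5338−0.0000)/(27.6000−15.0000) = 0.0424. V = [p*·0.5338 + (1−p*)·0.0000]/1.13 = 0.2849. B = V − Δ·S = -0.5624.
Self-financing check: at every node Δ·S+B equals the discounted successor values.

(0,0): Delta=0.0424 Bond=-0.5624
(1,0): Delta=0.0000 Bond=0.0000
(1,1): Delta=0.0575 Bond=-1.0535
V0=0.2849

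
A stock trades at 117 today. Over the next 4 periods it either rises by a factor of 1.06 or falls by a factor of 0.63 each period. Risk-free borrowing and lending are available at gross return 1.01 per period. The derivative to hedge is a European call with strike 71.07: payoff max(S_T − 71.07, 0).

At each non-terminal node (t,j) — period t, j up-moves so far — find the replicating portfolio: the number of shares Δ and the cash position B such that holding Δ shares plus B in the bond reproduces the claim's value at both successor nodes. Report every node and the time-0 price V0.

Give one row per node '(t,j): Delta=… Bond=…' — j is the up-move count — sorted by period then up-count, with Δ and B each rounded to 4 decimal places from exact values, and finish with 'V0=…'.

Under the risk-neutral measure, an up-move has probability p* = (R−d)/(u−d) = 0.8837 and values discount at R = 1.01.
Terminal values V(4,·): V(4,0)=0.0000, V(4,1)=0.0000, V(4,2)=0.0000, V(4,3)=16.7198, V(4,4)=76.6398
(3,0): S=29.2555. Δ = (V_up−V_dn)/(S_up−S_dn) = (0.0000−0.0000)/(31.0108−18.4310) = 0.0000. V = [p*·0.0000 + (1−p*)·0.0000]/1.01 = 0.0000. B = V − Δ·S = 0.0000.
(3,1): S=49.2235. Δ = (V_up−V_dn)/(S_up−S_dn) = (0.0000−0.0000)/(52.1770−31.0108) = 0.0000. V = [p*·0.0000 + (1−p*)·0.0000]/1.01 = 0.0000. B = V − Δ·S = 0.0000.
(3,2): S=82.8206. Δ = (V_up−V_dn)/(S_up−S_dn) = (16.7198−0.0000)/(87.7898−52.1770) = 0.4695. V = [p*·16.7198 + (1−p*)·0.0000]/1.01 = 14.6293. B = V − Δ·S = -24.2539.
(3,3): S=139.3489. Δ = (V_up−V_dn)/(S_up−S_dn) = (76.6398−16.7198)/(147.7098−87.7898) = 1.0000. V = [p*·76.6398 + (1−p*)·16.7198]/1.01 = 68.9825. B = V − Δ·S = -70.3663.
(2,0): S=46.4373. Δ = (V_up−V_dn)/(S_up−S_dn) = (0.0000−0.0000)/(49.2235−29.2555) = 0.0000. V = [p*·0.0000 + (1−p*)·0.0000]/1.01 = 0.0000. B = V − Δ·S = 0.0000.
(2,1): S=78.1326. Δ = (V_up−V_dn)/(S_up−S_dn) = (14.6293−0.0000)/(82.8206−49.2235) = 0.4354. V = [p*·14.6293 + (1−p*)·0.0000]/1.01 = 12.8002. B = V − Δ·S = -21.2215.
(2,2): S=131.4612. Δ = (V_up−V_dn)/(S_up−S_dn) = (68.9825−14.6293)/(139.3489−82.8206) = 0.9615. V = [p*·68.9825 + (1−p*)·14.6293]/1.01 = 62.0420. B = V − Δ·S = -64.3608.
(1,0): S=73.7100. Δ = (V_up−V_dn)/(S_up−S_dn) = (12.8002−0.0000)/(78.1326−46.4373) = 0.4039. V = [p*·12.8002 + (1−p*)·0.0000]/1.01 = 11.1998. B = V − Δ·S = -18.5682.
(1,1): S=124.0200. Δ = (V_up−V_dn)/(S_up−S_dn) = (62.0420−12.8002)/(131.4612−78.1326) = 0.9234. V = [p*·62.0420 + (1−p*)·12.8002]/1.01 = 55.7586. B = V − Δ·S = -58.7570.
(0,0): S=117.0000. Δ = (V_up−V_dn)/(S_up−S_dn) = (55.7586−11.1998)/(124.0200−73.7100) = 0.8857. V = [p*·55.7586 + (1−p*)·11.1998]/1.01 = 50.0766. B = V − Δ·S = -53.5484.
Check: Δ(0,0)·S0 + B(0,0) = 50.0766 = V0.

(0,0): Delta=0.8857 Bond=-53.5484
(1,0): Delta=0.4039 Bond=-18.5682
(1,1): Delta=0.9234 Bond=-58.7570
(2,0): Delta=0.0000 Bond=0.0000
(2,1): Delta=0.4354 Bond=-21.2215
(2,2): Delta=0.9615 Bond=-64.3608
(3,0): Delta=0.0000 Bond=0.0000
(3,1): Delta=0.0000 Bond=0.0000
(3,2): Delta=0.4695 Bond=-24.2539
(3,3): Delta=1.0000 Bond=-70.3663
V0=50.0766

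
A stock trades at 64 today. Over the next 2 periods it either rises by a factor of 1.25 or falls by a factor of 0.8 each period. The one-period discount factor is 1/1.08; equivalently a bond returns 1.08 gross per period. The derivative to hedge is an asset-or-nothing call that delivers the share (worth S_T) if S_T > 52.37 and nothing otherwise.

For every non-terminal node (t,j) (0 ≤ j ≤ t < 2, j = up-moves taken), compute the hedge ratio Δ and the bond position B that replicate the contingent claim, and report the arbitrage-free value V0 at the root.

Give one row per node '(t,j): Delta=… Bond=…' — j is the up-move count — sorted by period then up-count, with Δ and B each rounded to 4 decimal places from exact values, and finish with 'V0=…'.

(0,0): Delta=1.4975 Bond=-36.8508
(1,0): Delta=2.7778 Bond=-105.3498
(1,1): Delta=1.0000 Bond=0.0000
V0=58.9883

Under the risk-neutral measure, an up-move has probability p* = (R−d)/(u−d) = 0.6222 and values discount at R = 1.08.
Terminal payoffs: V(2,0)=0.0000, V(2,1)=64.0000, V(2,2)=100.0000
Node (1,0) S=51.2000: V=(p*·64.0000+(1−p*)·0.0000)/1.08=36.8724; Δ=(64.0000−0.0000)/(64.0000−40.9600)=2.7778; B=V−Δ·S=-105.3498
Node (1,1) S=80.0000: V=(p*·100.0000+(1−p*)·64.0000)/1.08=80.0000; Δ=(100.0000−64.0000)/(100.0000−64.0000)=1.0000; B=V−Δ·S=0.0000
Node (0,0) S=64.0000: V=(p*·80.0000+(1−p*)·36.8724)/1.08=58.9883; Δ=(80.0000−36.8724)/(80.0000−51.2000)=1.4975; B=V−Δ·S=-36.8508
Each (Δ,B) replicates both successor values, so the strategy is self-financing and V0 is arbitrage-free.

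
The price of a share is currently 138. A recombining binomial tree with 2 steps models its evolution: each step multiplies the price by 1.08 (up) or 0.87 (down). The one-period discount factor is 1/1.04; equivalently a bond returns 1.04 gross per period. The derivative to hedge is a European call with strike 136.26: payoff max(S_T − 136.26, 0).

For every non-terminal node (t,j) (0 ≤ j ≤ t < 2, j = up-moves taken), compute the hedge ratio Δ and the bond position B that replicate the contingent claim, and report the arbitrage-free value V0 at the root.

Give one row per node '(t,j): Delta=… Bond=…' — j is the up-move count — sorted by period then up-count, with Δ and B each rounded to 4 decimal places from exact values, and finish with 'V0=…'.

No-arbitrage ⇒ martingale measure with p* = (R−d)/(u−d) = 0.8095.
At expiry t=2: V(2,0)=0.0000, V(2,1)=0.0000, V(2,2)=24.7032
(1,0): S=120.0600. Δ = (V_up−V_dn)/(S_up−S_dn) = (0.0000−0.0000)/(129.6648−104.4522) = 0.0000. V = [p*·0.0000 + (1−p*)·0.0000]/1.04 = 0.0000. B = V − Δ·S = 0.0000.
(1,1): S=149.0400. Δ = (V_up−V_dn)/(S_up−S_dn) = (24.7032−0.0000)/(160.9632−129.6648) = 0.7893. V = [p*·24.7032 + (1−p*)·0.0000]/1.04 = 19.2287. B = V − Δ·S = -98.4056.
(0,0): S=138.0000. Δ = (V_up−V_dn)/(S_up−S_dn) = (19.2287−0.0000)/(149.0400−120.0600) = 0.6635. V = [p*·19.2287 + (1−p*)·0.0000]/1.04 = 14.9674. B = V − Δ·S = -76.5978.
Root portfolio cost Δ·138+B reproduces V0=14.9674.

(0,0): Delta=0.6635 Bond=-76.5978
(1,0): Delta=0.0000 Bond=0.0000
(1,1): Delta=0.7893 Bond=-98.4056
V0=14.9674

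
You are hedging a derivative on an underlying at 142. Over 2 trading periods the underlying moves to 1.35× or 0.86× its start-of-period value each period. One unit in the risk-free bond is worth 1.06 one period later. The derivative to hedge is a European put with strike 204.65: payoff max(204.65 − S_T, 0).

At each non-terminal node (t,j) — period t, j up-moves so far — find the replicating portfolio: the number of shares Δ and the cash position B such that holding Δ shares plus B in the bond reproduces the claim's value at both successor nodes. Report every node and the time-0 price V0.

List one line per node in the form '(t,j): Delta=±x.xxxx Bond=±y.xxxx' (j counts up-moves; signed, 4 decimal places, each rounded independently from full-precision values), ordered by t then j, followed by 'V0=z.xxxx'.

No-arbitrage ⇒ martingale measure with p* = (R−d)/(u−d) = 0.4082.
Payoff layer (t=2): V(2,0)=99.6268, V(2,1)=39.7880, V(2,2)=0.0000
  t=1,j=0: stock 122.1200 → up 164.8620 (V=39.7880), down 105.0232 (V=99.6268). Price 70.9460; hedge Δ=-1.0000, bond B=193.0660.
  t=1,j=1: stock 191.7000 → up 258.7950 (V=0.0000), down 164.8620 (V=39.7880). Price 22.2151; hedge Δ=-0.4236, bond B=103.4151.
  t=0,j=0: stock 142.0000 → up 191.7000 (V=22.2151), down 122.1200 (V=70.9460). Price 48.1659; hedge Δ=-0.7004, bond B=147.6168.
Root portfolio cost Δ·142+B reproduces V0=48.1659.

(0,0): Delta=-0.7004 Bond=147.6168
(1,0): Delta=-1.0000 Bond=193.0660
(1,1): Delta=-0.4236 Bond=103.4151
V0=48.1659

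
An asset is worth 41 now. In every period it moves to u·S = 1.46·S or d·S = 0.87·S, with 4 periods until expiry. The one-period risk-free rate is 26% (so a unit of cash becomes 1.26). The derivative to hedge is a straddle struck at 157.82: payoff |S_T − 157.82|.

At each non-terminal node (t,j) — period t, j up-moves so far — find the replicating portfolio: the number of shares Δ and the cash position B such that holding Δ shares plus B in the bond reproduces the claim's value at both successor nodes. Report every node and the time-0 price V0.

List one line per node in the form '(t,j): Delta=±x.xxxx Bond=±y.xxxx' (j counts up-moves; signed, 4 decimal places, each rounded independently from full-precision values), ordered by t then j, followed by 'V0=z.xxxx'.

(0,0): Delta=-0.6601 Bond=52.9929
(1,0): Delta=-1.0000 Bond=78.8952
(1,1): Delta=-0.5562 Bond=60.5536
(2,0): Delta=-1.0000 Bond=99.4079
(2,1): Delta=-1.0000 Bond=99.4079
(2,2): Delta=-0.4206 Bond=64.4461
(3,0): Delta=-1.0000 Bond=125.2540
(3,1): Delta=-1.0000 Bond=125.2540
(3,2): Delta=-1.0000 Bond=125.2540
(3,3): Delta=-0.2436 Bond=58.6114
V0=25.9286

No-arbitrage ⇒ martingale measure with p* = (R−d)/(u−d) = 0.6610.
Terminal values V(4,·): V(4,0)=134.3312, V(4,1)=118.4020, V(4,2)=91.6703, V(4,3)=46.8101, V(4,4)=28.4725
(3,0): S=26.9986. Δ = (V_up−V_dn)/(S_up−S_dn) = (118.4020−134.3312)/(39.4180−23.4888) = -1.0000. V = [p*·118.4020 + (1−p*)·134.3312]/1.26 = 98.2553. B = V − Δ·S = 125.2540.
(3,1): S=45.3080. Δ = (V_up−V_dn)/(S_up−S_dn) = (91.6703−118.4020)/(66.1497−39.4180) = -1.0000. V = [p*·91.6703 + (1−p*)·118.4020]/1.26 = 79.9459. B = V − Δ·S = 125.2540.
(3,2): S=76.0342. Δ = (V_up−V_dn)/(S_up−S_dn) = (46.8101−91.6703)/(111.0099−66.1497) = -1.0000. V = [p*·46.8101 + (1−p*)·91.6703]/1.26 = 49.2198. B = V − Δ·S = 125.2540.
(3,3): S=127.5976. Δ = (V_up−V_dn)/(S_up−S_dn) = (28.4725−46.8101)/(186.2925−111.0099) = -0.2436. V = [p*·28.4725 + (1−p*)·46.8101]/1.26 = 27.5306. B = V − Δ·S = 58.6114.
(2,0): S=31.0329. Δ = (V_up−V_dn)/(S_up−S_dn) = (79.9459−98.2553)/(45.3080−26.9986) = -1.0000. V = [p*·79.9459 + (1−p*)·98.2553]/1.26 = 68.3750. B = V − Δ·S = 99.4079.
(2,1): S=52.0782. Δ = (V_up−V_dn)/(S_up−S_dn) = (49.2198−79.9459)/(76.0342−45.3080) = -1.0000. V = [p*·49.2198 + (1−p*)·79.9459]/1.26 = 47.3297. B = V − Δ·S = 99.4079.
(2,2): S=87.3956. Δ = (V_up−V_dn)/(S_up−S_dn) = (27.5306−49.2198)/(127.5976−76.0342) = -0.4206. V = [p*·27.5306 + (1−p*)·49.2198]/1.26 = 27.6848. B = V − Δ·S = 64.4461.
(1,0): S=35.6700. Δ = (V_up−V_dn)/(S_up−S_dn) = (47.3297−68.3750)/(52.0782−31.0329) = -1.0000. V = [p*·47.3297 + (1−p*)·68.3750]/1.26 = 43.2252. B = V − Δ·S = 78.8952.
(1,1): S=59.8600. Δ = (V_up−V_dn)/(S_up−S_dn) = (27.6848−47.3297)/(87.3956−52.0782) = -0.5562. V = [p*·27.6848 + (1−p*)·47.3297]/1.26 = 27.2572. B = V − Δ·S = 60.5536.
(0,0): S=41.0000. Δ = (V_up−V_dn)/(S_up−S_dn) = (27.2572−43.2252)/(59.8600−35.6700) = -0.6601. V = [p*·27.2572 + (1−p*)·43.2252]/1.26 = 25.9286. B = V − Δ·S = 52.9929.
Each (Δ,B) replicates both successor values, so the strategy is self-financing and V0 is arbitrage-free.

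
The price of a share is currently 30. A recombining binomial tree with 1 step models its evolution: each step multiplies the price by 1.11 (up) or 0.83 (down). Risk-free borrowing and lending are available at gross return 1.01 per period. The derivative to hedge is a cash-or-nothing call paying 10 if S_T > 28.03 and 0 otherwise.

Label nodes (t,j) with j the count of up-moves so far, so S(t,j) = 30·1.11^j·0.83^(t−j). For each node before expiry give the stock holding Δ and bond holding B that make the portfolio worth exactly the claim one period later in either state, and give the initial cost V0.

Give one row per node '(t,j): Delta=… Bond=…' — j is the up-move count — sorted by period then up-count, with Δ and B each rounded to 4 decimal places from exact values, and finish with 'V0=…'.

(0,0): Delta=1.1905 Bond=-29.3494
V0=6.3649

No-arbitrage ⇒ martingale measure with p* = (R−d)/(u−d) = 0.6429.
Terminal payoffs: V(1,0)=0.0000, V(1,1)=10.0000
(0,0): S=30.0000. Δ = (V_up−V_dn)/(S_up−S_dn) = (10.0000−0.0000)/(33.3000−24.9000) = 1.1905. V = [p*·10.0000 + (1−p*)·0.0000]/1.01 = 6.3649. B = V − Δ·S = -29.3494.
Check: Δ(0,0)·S0 + B(0,0) = 6.3649 = V0.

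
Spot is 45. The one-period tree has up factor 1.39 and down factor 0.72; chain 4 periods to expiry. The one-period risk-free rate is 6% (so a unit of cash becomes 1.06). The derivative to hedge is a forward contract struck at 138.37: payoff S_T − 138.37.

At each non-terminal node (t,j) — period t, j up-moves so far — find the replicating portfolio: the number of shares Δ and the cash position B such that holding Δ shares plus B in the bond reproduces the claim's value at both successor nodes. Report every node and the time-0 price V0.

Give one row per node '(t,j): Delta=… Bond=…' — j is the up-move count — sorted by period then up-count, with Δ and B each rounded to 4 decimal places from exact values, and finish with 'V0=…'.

No-arbitrage ⇒ martingale measure with p* = (R−d)/(u−d) = 0.5075.
Terminal payoffs: V(4,0)=-126.2768, V(4,1)=-115.0233, V(4,2)=-93.2980, V(4,3)=-51.3559, V(4,4)=29.6155
(3,0): S=16.7962. Δ = (V_up−V_dn)/(S_up−S_dn) = (-115.0233−-126.2768)/(23.3467−12.0932) = 1.0000. V = [p*·-115.0233 + (1−p*)·-126.2768]/1.06 = -113.7416. B = V − Δ·S = -130.5377.
(3,1): S=32.4259. Δ = (V_up−V_dn)/(S_up−S_dn) = (-93.2980−-115.0233)/(45.0720−23.3467) = 1.0000. V = [p*·-93.2980 + (1−p*)·-115.0233]/1.06 = -98.1118. B = V − Δ·S = -130.5377.
(3,2): S=62.6000. Δ = (V_up−V_dn)/(S_up−S_dn) = (-51.3559−-93.2980)/(87.0141−45.0720) = 1.0000. V = [p*·-51.3559 + (1−p*)·-93.2980]/1.06 = -67.9377. B = V − Δ·S = -130.5377.
(3,3): S=120.8529. Δ = (V_up−V_dn)/(S_up−S_dn) = (29.6155−-51.3559)/(167.9855−87.0141) = 1.0000. V = [p*·29.6155 + (1−p*)·-51.3559]/1.06 = -9.6849. B = V − Δ·S = -130.5377.
(2,0): S=23.3280. Δ = (V_up−V_dn)/(S_up−S_dn) = (-98.1118−-113.7416)/(32.4259−16.7962) = 1.0000. V = [p*·-98.1118 + (1−p*)·-113.7416]/1.06 = -99.8208. B = V − Δ·S = -123.1488.
(2,1): S=45.0360. Δ = (V_up−V_dn)/(S_up−S_dn) = (-67.9377−-98.1118)/(62.6000−32.4259) = 1.0000. V = [p*·-67.9377 + (1−p*)·-98.1118]/1.06 = -78.1128. B = V − Δ·S = -123.1488.
(2,2): S=86.9445. Δ = (V_up−V_dn)/(S_up−S_dn) = (-9.6849−-67.9377)/(120.8529−62.6000) = 1.0000. V = [p*·-9.6849 + (1−p*)·-67.9377]/1.06 = -36.2043. B = V − Δ·S = -123.1488.
(1,0): S=32.4000. Δ = (V_up−V_dn)/(S_up−S_dn) = (-78.1128−-99.8208)/(45.0360−23.3280) = 1.0000. V = [p*·-78.1128 + (1−p*)·-99.8208]/1.06 = -83.7781. B = V − Δ·S = -116.1781.
(1,1): S=62.5500. Δ = (V_up−V_dn)/(S_up−S_dn) = (-36.2043−-78.1128)/(86.9445−45.0360) = 1.0000. V = [p*·-36.2043 + (1−p*)·-78.1128]/1.06 = -53.6281. B = V − Δ·S = -116.1781.
(0,0): S=45.0000. Δ = (V_up−V_dn)/(S_up−S_dn) = (-53.6281−-83.7781)/(62.5500−32.4000) = 1.0000. V = [p*·-53.6281 + (1−p*)·-83.7781]/1.06 = -64.6020. B = V − Δ·S = -109.6020.
Check: Δ(0,0)·S0 + B(0,0) = -64.6020 = V0.

(0,0): Delta=1.0000 Bond=-109.6020
(1,0): Delta=1.0000 Bond=-116.1781
(1,1): Delta=1.0000 Bond=-116.1781
(2,0): Delta=1.0000 Bond=-123.1488
(2,1): Delta=1.0000 Bond=-123.1488
(2,2): Delta=1.0000 Bond=-123.1488
(3,0): Delta=1.0000 Bond=-130.5377
(3,1): Delta=1.0000 Bond=-130.5377
(3,2): Delta=1.0000 Bond=-130.5377
(3,3): Delta=1.0000 Bond=-130.5377
V0=-64.6020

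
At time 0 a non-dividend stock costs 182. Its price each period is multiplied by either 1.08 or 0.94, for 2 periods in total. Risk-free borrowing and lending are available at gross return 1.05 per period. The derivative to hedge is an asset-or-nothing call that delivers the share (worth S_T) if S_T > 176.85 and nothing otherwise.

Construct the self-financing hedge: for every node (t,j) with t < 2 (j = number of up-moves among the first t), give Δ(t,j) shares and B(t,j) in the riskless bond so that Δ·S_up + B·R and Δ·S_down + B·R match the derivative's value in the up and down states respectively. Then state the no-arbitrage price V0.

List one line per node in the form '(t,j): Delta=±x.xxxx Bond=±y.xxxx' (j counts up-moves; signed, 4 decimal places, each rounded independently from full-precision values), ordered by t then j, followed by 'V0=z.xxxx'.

(0,0): Delta=2.2880 Bond=-241.1223
(1,0): Delta=7.7143 Bond=-1181.4994
(1,1): Delta=1.0000 Bond=0.0000
V0=175.3022

The replicating-portfolio and risk-neutral prices coincide; use p* = (1.05−0.94)/(1.08−0.94) = 0.7857 for the latter.
Payoff layer (t=2): V(2,0)=0.0000, V(2,1)=184.7664, V(2,2)=212.2848
(1,0): S=171.0800. Δ = (V_up−V_dn)/(S_up−S_dn) = (184.7664−0.0000)/(184.7664−160.8152) = 7.7143. V = [p*·184.7664 + (1−p*)·0.0000]/1.05 = 138.2606. B = V − Δ·S = -1181.4994.
(1,1): S=196.5600. Δ = (V_up−V_dn)/(S_up−S_dn) = (212.2848−184.7664)/(212.2848−184.7664) = 1.0000. V = [p*·212.2848 + (1−p*)·184.7664]/1.05 = 196.5600. B = V − Δ·S = 0.0000.
(0,0): S=182.0000. Δ = (V_up−V_dn)/(S_up−S_dn) = (196.5600−138.2606)/(196.5600−171.0800) = 2.2880. V = [p*·196.5600 + (1−p*)·138.2606]/1.05 = 175.3022. B = V − Δ·S = -241.1223.
Self-financing check: at every node Δ·S+B equals the discounted successor values.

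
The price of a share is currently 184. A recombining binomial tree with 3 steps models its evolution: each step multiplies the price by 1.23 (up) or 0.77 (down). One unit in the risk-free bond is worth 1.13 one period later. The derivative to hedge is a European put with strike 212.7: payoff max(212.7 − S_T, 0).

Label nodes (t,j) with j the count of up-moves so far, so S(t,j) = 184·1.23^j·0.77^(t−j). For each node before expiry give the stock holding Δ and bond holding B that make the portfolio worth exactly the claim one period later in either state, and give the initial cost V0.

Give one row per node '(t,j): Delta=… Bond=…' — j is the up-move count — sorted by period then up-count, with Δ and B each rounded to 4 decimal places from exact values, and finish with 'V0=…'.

(0,0): Delta=-0.2691 Bond=56.4751
(1,0): Delta=-0.9825 Bond=164.8849
(1,1): Delta=-0.1451 Bond=35.7425
(2,0): Delta=-1.0000 Bond=188.2301
(2,1): Delta=-0.9794 Bond=185.7893
(2,2): Delta=0.0000 Bond=0.0000
V0=6.9540

Under the risk-neutral measure, an up-move has probability p* = (R−d)/(u−d) = 0.7826 and values discount at R = 1.13.
Terminal values V(3,·): V(3,0)=128.6979, V(3,1)=78.5149, V(3,2)=0.0000, V(3,3)=0.0000
(2,0): S=109.0936. Δ = (V_up−V_dn)/(S_up−S_dn) = (78.5149−128.6979)/(134.1851−84.0021) = -1.0000. V = [p*·78.5149 + (1−p*)·128.6979]/1.13 = 79.1365. B = V − Δ·S = 188.2301.
(2,1): S=174.2664. Δ = (V_up−V_dn)/(S_up−S_dn) = (0.0000−78.5149)/(214.3477−134.1851) = -0.9794. V = [p*·0.0000 + (1−p*)·78.5149]/1.13 = 15.1048. B = V − Δ·S = 185.7893.
(2,2): S=278.3736. Δ = (V_up−V_dn)/(S_up−S_dn) = (0.0000−0.0000)/(342.3995−214.3477) = 0.0000. V = [p*·0.0000 + (1−p*)·0.0000]/1.13 = 0.0000. B = V − Δ·S = 0.0000.
(1,0): S=141.6800. Δ = (V_up−V_dn)/(S_up−S_dn) = (15.1048−79.1365)/(174.2664−109.0936) = -0.9825. V = [p*·15.1048 + (1−p*)·79.1365]/1.13 = 25.6856. B = V − Δ·S = 164.8849.
(1,1): S=226.3200. Δ = (V_up−V_dn)/(S_up−S_dn) = (0.0000−15.1048)/(278.3736−174.2664) = -0.1451. V = [p*·0.0000 + (1−p*)·15.1048]/1.13 = 2.9059. B = V − Δ·S = 35.7425.
(0,0): S=184.0000. Δ = (V_up−V_dn)/(S_up−S_dn) = (2.9059−25.6856)/(226.3200−141.6800) = -0.2691. V = [p*·2.9059 + (1−p*)·25.6856]/1.13 = 6.9540. B = V − Δ·S = 56.4751.
Each (Δ,B) replicates both successor values, so the strategy is self-financing and V0 is arbitrage-free.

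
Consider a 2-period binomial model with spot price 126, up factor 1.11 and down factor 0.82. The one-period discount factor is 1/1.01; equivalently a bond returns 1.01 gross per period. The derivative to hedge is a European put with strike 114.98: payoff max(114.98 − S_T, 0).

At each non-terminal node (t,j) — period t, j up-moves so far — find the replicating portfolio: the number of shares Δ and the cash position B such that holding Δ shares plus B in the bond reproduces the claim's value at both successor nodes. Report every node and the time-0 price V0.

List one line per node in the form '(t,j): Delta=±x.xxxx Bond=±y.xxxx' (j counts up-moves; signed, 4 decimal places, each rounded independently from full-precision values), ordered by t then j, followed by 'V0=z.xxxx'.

(0,0): Delta=-0.2852 Bond=39.5918
(1,0): Delta=-1.0000 Bond=113.8416
(1,1): Delta=-0.0073 Bond=1.1172
V0=3.6575

The replicating-portfolio and risk-neutral prices coincide; use p* = (1.01−0.82)/(1.11−0.82) = 0.6552 for the latter.
Terminal values V(2,·): V(2,0)=30.2576, V(2,1)=0.2948, V(2,2)=0.0000
(1,0): S=103.3200. Δ = (V_up−V_dn)/(S_up−S_dn) = (0.2948−30.2576)/(114.6852−84.7224) = -1.0000. V = [p*·0.2948 + (1−p*)·30.2576]/1.01 = 10.5216. B = V − Δ·S = 113.8416.
(1,1): S=139.8600. Δ = (V_up−V_dn)/(S_up−S_dn) = (0.0000−0.2948)/(155.2446−114.6852) = -0.0073. V = [p*·0.0000 + (1−p*)·0.2948]/1.01 = 0.1006. B = V − Δ·S = 1.1172.
(0,0): S=126.0000. Δ = (V_up−V_dn)/(S_up−S_dn) = (0.1006−10.5216)/(139.8600−103.3200) = -0.2852. V = [p*·0.1006 + (1−p*)·10.5216]/1.01 = 3.6575. B = V − Δ·S = 39.5918.
The time-0 hedge costs 3.6575, which is the no-arbitrage price.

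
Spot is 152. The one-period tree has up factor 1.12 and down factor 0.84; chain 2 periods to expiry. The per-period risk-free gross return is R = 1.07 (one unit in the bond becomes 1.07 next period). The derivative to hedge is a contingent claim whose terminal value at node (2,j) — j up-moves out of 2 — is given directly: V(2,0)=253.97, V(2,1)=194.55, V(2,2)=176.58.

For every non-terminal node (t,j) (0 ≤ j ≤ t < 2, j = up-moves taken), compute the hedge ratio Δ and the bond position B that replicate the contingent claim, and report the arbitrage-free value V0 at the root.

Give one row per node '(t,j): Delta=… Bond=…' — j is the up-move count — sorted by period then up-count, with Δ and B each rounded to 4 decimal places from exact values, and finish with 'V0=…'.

(0,0): Delta=-0.5571 Bond=245.6774
(1,0): Delta=-1.6621 Bond=403.9533
(1,1): Delta=-0.3770 Bond=232.2056
V0=160.9919

Since d<R<u, set p* = (R−d)/(u−d) = 0.8214; price each node as the discounted p*-expectation of its children.
Terminal payoffs: V(2,0)=253.9700, V(2,1)=194.5500, V(2,2)=176.5800
(1,0): S=127.6800. Δ = (V_up−V_dn)/(S_up−S_dn) = (194.5500−253.9700)/(143.0016−107.2512) = -1.6621. V = [p*·194.5500 + (1−p*)·253.9700]/1.07 = 191.7390. B = V − Δ·S = 403.9533.
(1,1): S=170.2400. Δ = (V_up−V_dn)/(S_up−S_dn) = (176.5800−194.5500)/(190.6688−143.0016) = -0.3770. V = [p*·176.5800 + (1−p*)·194.5500]/1.07 = 168.0270. B = V − Δ·S = 232.2056.
(0,0): S=152.0000. Δ = (V_up−V_dn)/(S_up−S_dn) = (168.0270−191.7390)/(170.2400−127.6800) = -0.5571. V = [p*·168.0270 + (1−p*)·191.7390]/1.07 = 160.9919. B = V − Δ·S = 245.6774.
Root portfolio cost Δ·152+B reproduces V0=160.9919.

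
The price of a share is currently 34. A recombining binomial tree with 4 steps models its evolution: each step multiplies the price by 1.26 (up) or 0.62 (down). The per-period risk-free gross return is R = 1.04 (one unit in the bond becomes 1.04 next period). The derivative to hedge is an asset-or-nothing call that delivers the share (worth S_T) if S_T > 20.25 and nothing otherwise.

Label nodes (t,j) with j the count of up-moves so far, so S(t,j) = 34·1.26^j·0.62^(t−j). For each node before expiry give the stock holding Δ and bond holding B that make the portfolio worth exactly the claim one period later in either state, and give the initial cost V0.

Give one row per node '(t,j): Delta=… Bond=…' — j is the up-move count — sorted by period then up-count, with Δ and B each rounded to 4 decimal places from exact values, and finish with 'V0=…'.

(0,0): Delta=1.0884 Bond=-3.9972
(1,0): Delta=1.2737 Bond=-8.0623
(1,1): Delta=1.0407 Bond=-2.1115
(2,0): Delta=1.5653 Bond=-12.1960
(2,1): Delta=1.1985 Bond=-6.3884
(2,2): Delta=1.0000 Bond=0.0000
(3,0): Delta=0.0000 Bond=0.0000
(3,1): Delta=1.9687 Bond=-19.3278
(3,2): Delta=1.0000 Bond=0.0000
(3,3): Delta=1.0000 Bond=0.0000
V0=33.0095

The replicating-portfolio and risk-neutral prices coincide; use p* = (1.04−0.62)/(1.26−0.62) = 0.6562 for the latter.
Payoff layer (t=4): V(4,0)=0.0000, V(4,1)=0.0000, V(4,2)=20.7493, V(4,3)=42.1679, V(4,4)=85.6961
Node (3,0) S=8.1032: V=(p*·0.0000+(1−p*)·0.0000)/1.04=0.0000; Δ=(0.0000−0.0000)/(10.2100−5.0240)=0.0000; B=V−Δ·S=0.0000
Node (3,1) S=16.4677: V=(p*·20.7493+(1−p*)·0.0000)/1.04=13.0930; Δ=(20.7493−0.0000)/(20.7493−10.2100)=1.9687; B=V−Δ·S=-19.3278
Node (3,2) S=33.4666: V=(p*·42.1679+(1−p*)·20.7493)/1.04=33.4666; Δ=(42.1679−20.7493)/(42.1679−20.7493)=1.0000; B=V−Δ·S=0.0000
Node (3,3) S=68.0128: V=(p*·85.6961+(1−p*)·42.1679)/1.04=68.0128; Δ=(85.6961−42.1679)/(85.6961−42.1679)=1.0000; B=V−Δ·S=0.0000
Node (2,0) S=13.0696: V=(p*·13.0930+(1−p*)·0.0000)/1.04=8.2618; Δ=(13.0930−0.0000)/(16.4677−8.1032)=1.5653; B=V−Δ·S=-12.1960
Node (2,1) S=26.5608: V=(p*·33.4666+(1−p*)·13.0930)/1.04=25.4454; Δ=(33.4666−13.0930)/(33.4666−16.4677)=1.1985; B=V−Δ·S=-6.3884
Node (2,2) S=53.9784: V=(p*·68.0128+(1−p*)·33.4666)/1.04=53.9784; Δ=(68.0128−33.4666)/(68.0128−33.4666)=1.0000; B=V−Δ·S=0.0000
Node (1,0) S=21.0800: V=(p*·25.4454+(1−p*)·8.2618)/1.04=18.7870; Δ=(25.4454−8.2618)/(26.5608−13.0696)=1.2737; B=V−Δ·S=-8.0623
Node (1,1) S=42.8400: V=(p*·53.9784+(1−p*)·25.4454)/1.04=42.4713; Δ=(53.9784−25.4454)/(53.9784−26.5608)=1.0407; B=V−Δ·S=-2.1115
Node (0,0) S=34.0000: V=(p*·42.4713+(1−p*)·18.7870)/1.04=33.0095; Δ=(42.4713−18.7870)/(42.8400−21.0800)=1.0884; B=V−Δ·S=-3.9972
Each (Δ,B) replicates both successor values, so the strategy is self-financing and V0 is arbitrage-free.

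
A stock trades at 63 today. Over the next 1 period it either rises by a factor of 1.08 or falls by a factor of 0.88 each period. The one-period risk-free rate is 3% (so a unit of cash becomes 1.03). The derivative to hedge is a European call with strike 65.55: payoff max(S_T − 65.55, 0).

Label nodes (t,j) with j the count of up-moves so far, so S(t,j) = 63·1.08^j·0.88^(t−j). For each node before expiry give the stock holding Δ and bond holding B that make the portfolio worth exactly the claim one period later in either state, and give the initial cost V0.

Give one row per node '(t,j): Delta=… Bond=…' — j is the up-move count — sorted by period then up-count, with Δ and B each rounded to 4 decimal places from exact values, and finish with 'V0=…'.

No-arbitrage ⇒ martingale measure with p* = (R−d)/(u−d) = 0.7500.
At expiry t=1: V(1,0)=0.0000, V(1,1)=2.4900
Node (0,0) S=63.0000: V=(p*·2.4900+(1−p*)·0.0000)/1.03=1.8131; Δ=(2.4900−0.0000)/(68.0400−55.4400)=0.1976; B=V−Δ·S=-10.6369
Check: Δ(0,0)·S0 + B(0,0) = 1.8131 = V0.

(0,0): Delta=0.1976 Bond=-10.6369
V0=1.8131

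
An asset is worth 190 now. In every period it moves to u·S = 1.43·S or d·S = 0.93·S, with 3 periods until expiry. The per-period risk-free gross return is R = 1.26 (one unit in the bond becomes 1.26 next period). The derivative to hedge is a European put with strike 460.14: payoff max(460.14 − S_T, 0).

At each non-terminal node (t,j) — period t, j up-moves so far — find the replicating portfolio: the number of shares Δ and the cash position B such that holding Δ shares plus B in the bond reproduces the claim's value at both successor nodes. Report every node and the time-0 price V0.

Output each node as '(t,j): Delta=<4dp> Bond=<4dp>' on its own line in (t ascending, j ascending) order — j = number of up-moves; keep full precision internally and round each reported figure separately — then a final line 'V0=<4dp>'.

No-arbitrage ⇒ martingale measure with p* = (R−d)/(u−d) = 0.6600.
Payoff layer (t=3): V(3,0)=307.3122, V(3,1)=225.1467, V(3,2)=98.8062, V(3,3)=0.0000
  t=2,j=0: stock 164.3310 → up 234.9933 (V=225.1467), down 152.8278 (V=307.3122). Price 200.8595; hedge Δ=-1.0000, bond B=365.1905.
  t=2,j=1: stock 252.6810 → up 361.3338 (V=98.8062), down 234.9933 (V=225.1467). Price 112.5095; hedge Δ=-1.0000, bond B=365.1905.
  t=2,j=2: stock 388.5310 → up 555.5993 (V=0.0000), down 361.3338 (V=98.8062). Price 26.6620; hedge Δ=-0.5086, bond B=224.2743.
  t=1,j=0: stock 176.7000 → up 252.6810 (V=112.5095), down 164.3310 (V=200.8595). Price 113.1337; hedge Δ=-1.0000, bond B=289.8337.
  t=1,j=1: stock 271.7000 → up 388.5310 (V=26.6620), down 252.6810 (V=112.5095). Price 44.3255; hedge Δ=-0.6319, bond B=216.0205.
  t=0,j=0: stock 190.0000 → up 271.7000 (V=44.3255), down 176.7000 (V=113.1337). Price 53.7463; hedge Δ=-0.7243, bond B=191.3627.
Self-financing check: at every node Δ·S+B equals the discounted successor values.

(0,0): Delta=-0.7243 Bond=191.3627
(1,0): Delta=-1.0000 Bond=289.8337
(1,1): Delta=-0.6319 Bond=216.0205
(2,0): Delta=-1.0000 Bond=365.1905
(2,1): Delta=-1.0000 Bond=365.1905
(2,2): Delta=-0.5086 Bond=224.2743
V0=53.7463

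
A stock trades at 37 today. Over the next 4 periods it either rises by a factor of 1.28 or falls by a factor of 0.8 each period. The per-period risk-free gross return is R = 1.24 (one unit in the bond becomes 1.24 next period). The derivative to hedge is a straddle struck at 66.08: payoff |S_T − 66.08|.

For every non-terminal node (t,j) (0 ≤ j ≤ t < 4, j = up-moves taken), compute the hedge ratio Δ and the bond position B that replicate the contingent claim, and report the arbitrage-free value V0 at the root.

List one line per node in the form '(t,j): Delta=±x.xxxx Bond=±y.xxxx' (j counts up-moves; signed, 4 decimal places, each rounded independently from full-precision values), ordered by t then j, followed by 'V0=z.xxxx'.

The replicating-portfolio and risk-neutral prices coincide; use p* = (1.24−0.8)/(1.28−0.8) = 0.9167 for the latter.
Payoff layer (t=4): V(4,0)=50.9248, V(4,1)=41.8317, V(4,2)=27.2827, V(4,3)=4.0043, V(4,4)=33.2411
  t=3,j=0: stock 18.9440 → up 24.2483 (V=41.8317), down 15.1552 (V=50.9248). Price 34.3463; hedge Δ=-1.0000, bond B=53.2903.
  t=3,j=1: stock 30.3104 → up 38.7973 (V=27.2827), down 24.2483 (V=41.8317). Price 22.9799; hedge Δ=-1.0000, bond B=53.2903.
  t=3,j=2: stock 48.4966 → up 62.0757 (V=4.0043), down 38.7973 (V=27.2827). Price 4.7937; hedge Δ=-1.0000, bond B=53.2903.
  t=3,j=3: stock 77.5946 → up 99.3211 (V=33.2411), down 62.0757 (V=4.0043). Price 24.8425; hedge Δ=0.7850, bond B=-36.0675.
  t=2,j=0: stock 23.6800 → up 30.3104 (V=22.9799), down 18.9440 (V=34.3463). Price 19.2961; hedge Δ=-1.0000, bond B=42.9761.
  t=2,j=1: stock 37.8880 → up 48.4966 (V=4.7937), down 30.3104 (V=22.9799). Price 5.0881; hedge Δ=-1.0000, bond B=42.9761.
  t=2,j=2: stock 60.6208 → up 77.5946 (V=24.8425), down 48.4966 (V=4.7937). Price 18.6869; hedge Δ=0.6890, bond B=-23.0815.
  t=1,j=0: stock 29.6000 → up 37.8880 (V=5.0881), down 23.6800 (V=19.2961). Price 5.0581; hedge Δ=-1.0000, bond B=34.6581.
  t=1,j=1: stock 47.3600 → up 60.6208 (V=18.6869), down 37.8880 (V=5.0881). Price 14.1562; hedge Δ=0.5982, bond B=-14.1747.
  t=0,j=0: stock 37.0000 → up 47.3600 (V=14.1562), down 29.6000 (V=5.0581). Price 10.8049; hedge Δ=0.5123, bond B=-8.1495.
Each (Δ,B) replicates both successor values, so the strategy is self-financing and V0 is arbitrage-free.

(0,0): Delta=0.5123 Bond=-8.1495
(1,0): Delta=-1.0000 Bond=34.6581
(1,1): Delta=0.5982 Bond=-14.1747
(2,0): Delta=-1.0000 Bond=42.9761
(2,1): Delta=-1.0000 Bond=42.9761
(2,2): Delta=0.6890 Bond=-23.0815
(3,0): Delta=-1.0000 Bond=53.2903
(3,1): Delta=-1.0000 Bond=53.2903
(3,2): Delta=-1.0000 Bond=53.2903
(3,3): Delta=0.7850 Bond=-36.0675
V0=10.8049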